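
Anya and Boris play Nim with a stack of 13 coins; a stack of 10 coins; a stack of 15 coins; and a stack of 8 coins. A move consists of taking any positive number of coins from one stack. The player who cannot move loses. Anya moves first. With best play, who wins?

Boris wins

Nim-sum: 13 ⊕ 10 ⊕ 15 ⊕ 8 = 0.
The nim-sum is 0, so this is a P-position: the player to move is in a losing position under optimal play; Anya is about to move from it and so loses — Boris wins.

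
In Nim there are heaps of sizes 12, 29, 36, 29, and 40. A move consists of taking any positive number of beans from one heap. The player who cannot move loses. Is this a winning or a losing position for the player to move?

Losing position

Compute the nim-sum pairwise:
12 ⊕ 29 = 17
17 ⊕ 36 = 53
53 ⊕ 29 = 40
40 ⊕ 40 = 0
The nim-sum is 0, so this is a P-position: the player to move is in a losing position under optimal play.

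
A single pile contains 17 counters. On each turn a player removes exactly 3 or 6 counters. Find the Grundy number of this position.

Build the Grundy sequence with g(k) = mex{g(k−s) : s ∈ {3, 6}, s ≤ k}:
k:     0  1  2  3  4  5  6  7  8  9 10 11 12 13 14 15 16 17
g(k):  0  0  0  1  1  1  2  2  2  0  0  0  1  1  1  2  2  2
So g(17) = 2.

2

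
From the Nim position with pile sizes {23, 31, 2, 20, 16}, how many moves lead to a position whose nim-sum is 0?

1

Nim-sum: 23 ⊕ 31 ⊕ 2 ⊕ 20 ⊕ 16 = 14.
The overall nim-sum is X = 14. A pile of size p has a winning move iff p XOR X < p (reduce it to p XOR X).
  23: 23 XOR 14 = 25 ≥ 23 — no move.
  31: 31 XOR 14 = 17 < 31 — winning move (to 17).
  2: 2 XOR 14 = 12 ≥ 2 — no move.
  20: 20 XOR 14 = 26 ≥ 20 — no move.
  16: 16 XOR 14 = 30 ≥ 16 — no move.
That gives 1 winning move.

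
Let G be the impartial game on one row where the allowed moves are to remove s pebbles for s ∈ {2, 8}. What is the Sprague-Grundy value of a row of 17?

Grundy values for subtraction set {2, 8}:
k:     0  1  2  3  4  5  6  7  8  9 10 11 12 13 14 15 16 17
g(k):  0  0  1  1  0  0  1  1  2  2  0  0  1  1  0  0  1  1
So g(17) = 1.

1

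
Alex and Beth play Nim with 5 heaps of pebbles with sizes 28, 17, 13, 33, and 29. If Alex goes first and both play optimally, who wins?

Alex wins

In binary:
  011100  (28)
  010001  (17)
  001101  (13)
  100001  (33)
  011101  (29)
  ------
  111100  (60)
The nim-sum is 60 ≠ 0, so this is an N-position: the player to move can win; Alex has a winning move.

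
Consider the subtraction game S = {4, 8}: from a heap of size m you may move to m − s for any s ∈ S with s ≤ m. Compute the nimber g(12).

0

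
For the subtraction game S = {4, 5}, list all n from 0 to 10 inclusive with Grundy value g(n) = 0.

0, 1, 2, 3, 9, 10

Compute g(0), g(1), … for moves {4, 5}:
g(0) = mex{} = 0
g(1) = mex{} = 0
g(2) = mex{} = 0
g(3) = mex{} = 0
g(4) = mex{0} = 1
g(5) = mex{0} = 1
g(6) = mex{0} = 1
g(7) = mex{0} = 1
g(8) = mex{0,1} = 2
g(9) = mex{1} = 0
g(10) = mex{1} = 0
The P-positions (g = 0) in 0..10 are 0, 1, 2, 3, 9, 10.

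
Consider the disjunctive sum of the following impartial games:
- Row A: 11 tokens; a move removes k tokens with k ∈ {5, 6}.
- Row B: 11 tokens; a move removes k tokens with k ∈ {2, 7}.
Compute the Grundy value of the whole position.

1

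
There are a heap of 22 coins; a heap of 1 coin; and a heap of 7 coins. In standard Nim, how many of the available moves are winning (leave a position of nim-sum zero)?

1

Compute the nim-sum pairwise:
22 XOR 1 = 23
23 XOR 7 = 16
The overall nim-sum is X = 16. A heap of size p has a winning move iff p XOR X < p (reduce it to p XOR X).
  22: 22 XOR 16 = 6 < 22 — winning move (to 6).
  1: 1 XOR 16 = 17 ≥ 1 — no move.
  7: 7 XOR 16 = 23 ≥ 7 — no move.
That gives 1 winning move.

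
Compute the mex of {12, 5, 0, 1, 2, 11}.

The values 0, 1, 2 are all present; 3 is the first non-negative integer missing from the set.

3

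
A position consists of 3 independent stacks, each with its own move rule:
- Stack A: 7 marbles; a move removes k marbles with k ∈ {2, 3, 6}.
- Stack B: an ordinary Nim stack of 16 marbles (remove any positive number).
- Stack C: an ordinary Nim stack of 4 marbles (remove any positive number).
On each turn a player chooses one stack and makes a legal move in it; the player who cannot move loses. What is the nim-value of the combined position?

Build the Grundy sequence for stack A with g(k) = mex{g(k−s) : s ∈ {2, 3, 6}, s ≤ k}:
g(0) = mex{} = 0
g(1) = mex{} = 0
g(2) = mex{0} = 1
g(3) = mex{0} = 1
g(4) = mex{0,1} = 2
g(5) = mex{1} = 0
g(6) = mex{0,1,2} = 3
g(7) = mex{0,2} = 1
So g(7) = 1.
Stack B is a plain Nim stack of size 16, so its Grundy value is 16.
Stack C is a plain Nim stack of size 4, so its Grundy value is 4.
The value of a disjunctive sum is the nim-sum of the parts.
Combined value = 1 XOR 16 XOR 4 = 21.

21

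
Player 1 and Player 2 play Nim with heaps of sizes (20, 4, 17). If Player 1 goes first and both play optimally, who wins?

Player 1 wins

Compute the nim-sum pairwise:
20 XOR 4 = 16
16 XOR 17 = 1
The nim-sum is 1 ≠ 0, so this is an N-position: the player to move can win; Player 1 has a winning move.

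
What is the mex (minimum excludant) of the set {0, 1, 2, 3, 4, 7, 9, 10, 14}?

5

The values 0, 1, 2, 3, 4 are all present; 5 is the first non-negative integer missing from the set.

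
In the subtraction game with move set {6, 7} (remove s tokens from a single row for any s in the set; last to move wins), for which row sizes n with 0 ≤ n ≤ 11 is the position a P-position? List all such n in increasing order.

0, 1, 2, 3, 4, 5

Grundy values for subtraction set {6, 7}:
k:     0  1  2  3  4  5  6  7  8  9 10 11
g(k):  0  0  0  0  0  0  1  1  1  1  1  1
The P-positions (g = 0) in 0..11 are 0, 1, 2, 3, 4, 5.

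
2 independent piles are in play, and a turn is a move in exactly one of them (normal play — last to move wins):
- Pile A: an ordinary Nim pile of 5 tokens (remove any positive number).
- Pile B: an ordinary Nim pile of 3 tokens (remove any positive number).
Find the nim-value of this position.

Pile A is a plain Nim pile of size 5, so its Grundy value is 5.
Pile B is a plain Nim pile of size 3, so its Grundy value is 3.
The value of a disjunctive sum is the nim-sum of the parts.
Combined value = 5 ⊕ 3 = 6.

6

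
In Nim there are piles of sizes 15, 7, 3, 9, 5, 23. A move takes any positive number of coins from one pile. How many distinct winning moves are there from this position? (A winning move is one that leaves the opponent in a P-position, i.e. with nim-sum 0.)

1

Nim-sum: 15 XOR 7 XOR 3 XOR 9 XOR 5 XOR 23 = 16.
The overall nim-sum is X = 16. A pile of size p has a winning move iff p XOR X < p (reduce it to p XOR X).
  15: 15 XOR 16 = 31 ≥ 15 — no move.
  7: 7 XOR 16 = 23 ≥ 7 — no move.
  3: 3 XOR 16 = 19 ≥ 3 — no move.
  9: 9 XOR 16 = 25 ≥ 9 — no move.
  5: 5 XOR 16 = 21 ≥ 5 — no move.
  23: 23 XOR 16 = 7 < 23 — winning move (to 7).
That gives 1 winning move.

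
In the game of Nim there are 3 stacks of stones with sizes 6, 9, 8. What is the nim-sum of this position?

7

Nim-sum: 6 ^ 9 ^ 8 = 7.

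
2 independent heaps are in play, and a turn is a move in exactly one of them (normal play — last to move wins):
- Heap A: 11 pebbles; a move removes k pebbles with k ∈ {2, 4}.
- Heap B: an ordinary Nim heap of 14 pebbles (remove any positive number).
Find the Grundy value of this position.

12

For heap A, compute g(0), g(1), … with moves {2, 4}:
g(0) = mex{} = 0
g(1) = mex{} = 0
g(2) = mex{0} = 1
g(3) = mex{0} = 1
g(4) = mex{0,1} = 2
g(5) = mex{0,1} = 2
g(6) = mex{1,2} = 0
g(7) = mex{1,2} = 0
g(8) = mex{0,2} = 1
g(9) = mex{0,2} = 1
g(10) = mex{0,1} = 2
g(11) = mex{0,1} = 2
So g(11) = 2.
Heap B is a plain Nim heap of size 14, so its Grundy value is 14.
The value of a disjunctive sum is the nim-sum of the parts.
Combined value = 2 XOR 14 = 12.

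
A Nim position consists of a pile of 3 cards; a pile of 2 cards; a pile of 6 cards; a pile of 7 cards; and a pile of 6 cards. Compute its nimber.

Compute the nim-sum pairwise:
3 ^ 2 = 1
1 ^ 6 = 7
7 ^ 7 = 0
0 ^ 6 = 6

6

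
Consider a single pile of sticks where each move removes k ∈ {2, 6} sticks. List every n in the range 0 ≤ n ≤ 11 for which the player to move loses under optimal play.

0, 1, 4, 5, 8, 9

Build the Grundy sequence with g(k) = mex{g(k−s) : s ∈ {2, 6}, s ≤ k}:
k:     0  1  2  3  4  5  6  7  8  9 10 11
g(k):  0  0  1  1  0  0  1  1  0  0  1  1
The P-positions (g = 0) in 0..11 are 0, 1, 4, 5, 8, 9.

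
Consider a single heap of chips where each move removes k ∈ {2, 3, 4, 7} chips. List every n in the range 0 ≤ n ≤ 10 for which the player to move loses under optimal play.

Compute g(0), g(1), … for moves {2, 3, 4, 7}:
g(0) = mex{} = 0
g(1) = mex{} = 0
g(2) = mex{0} = 1
g(3) = mex{0} = 1
g(4) = mex{0,1} = 2
g(5) = mex{0,1} = 2
g(6) = mex{1,2} = 0
g(7) = mex{0,1,2} = 3
g(8) = mex{0,2} = 1
g(9) = mex{0,1,2,3} = 4
g(10) = mex{0,1,3} = 2
The P-positions (g = 0) in 0..10 are 0, 1, 6.

0, 1, 6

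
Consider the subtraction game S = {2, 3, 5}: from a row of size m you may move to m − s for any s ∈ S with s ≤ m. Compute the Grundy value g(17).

Grundy values for subtraction set {2, 3, 5}:
k:     0  1  2  3  4  5  6  7  8  9 10 11 12 13 14 15 16 17
g(k):  0  0  1  1  2  2  3  0  0  1  1  2  2  3  0  0  1  1
So g(17) = 1.

1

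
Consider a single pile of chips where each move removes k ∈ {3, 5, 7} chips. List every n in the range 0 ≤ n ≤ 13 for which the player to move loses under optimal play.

0, 1, 2, 10, 11, 12

Grundy values for subtraction set {3, 5, 7}:
k:     0  1  2  3  4  5  6  7  8  9 10 11 12 13
g(k):  0  0  0  1  1  1  2  2  2  3  0  0  0  1
The P-positions (g = 0) in 0..13 are 0, 1, 2, 10, 11, 12.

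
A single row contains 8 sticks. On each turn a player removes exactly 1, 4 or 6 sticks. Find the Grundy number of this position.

Compute g(0), g(1), … for moves {1, 4, 6}:
g(0) = mex{} = 0
g(1) = mex{0} = 1
g(2) = mex{1} = 0
g(3) = mex{0} = 1
g(4) = mex{0,1} = 2
g(5) = mex{1,2} = 0
g(6) = mex{0} = 1
g(7) = mex{1} = 0
g(8) = mex{0,2} = 1
So g(8) = 1.

1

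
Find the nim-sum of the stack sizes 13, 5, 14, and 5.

Bitwise XOR of the heap sizes:
  1101  (13)
  0101  (5)
  1110  (14)
  0101  (5)
  ----
  0011  (3)

3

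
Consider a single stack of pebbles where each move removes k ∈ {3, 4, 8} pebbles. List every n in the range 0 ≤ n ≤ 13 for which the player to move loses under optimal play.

0, 1, 2, 7, 12, 13

Compute g(0), g(1), … for moves {3, 4, 8}:
g(0) = mex{} = 0
g(1) = mex{} = 0
g(2) = mex{} = 0
g(3) = mex{0} = 1
g(4) = mex{0} = 1
g(5) = mex{0} = 1
g(6) = mex{0,1} = 2
g(7) = mex{1} = 0
g(8) = mex{0,1} = 2
g(9) = mex{0,1,2} = 3
g(10) = mex{0,2} = 1
g(11) = mex{0,1,2} = 3
g(12) = mex{1,2,3} = 0
g(13) = mex{1,3} = 0
The P-positions (g = 0) in 0..13 are 0, 1, 2, 7, 12, 13.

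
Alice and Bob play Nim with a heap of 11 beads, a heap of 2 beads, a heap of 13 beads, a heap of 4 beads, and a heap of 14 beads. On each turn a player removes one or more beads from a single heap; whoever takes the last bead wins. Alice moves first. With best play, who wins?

Write each in binary and XOR column by column:
  1011  (11)
  0010  (2)
  1101  (13)
  0100  (4)
  1110  (14)
  ----
  1110  (14)
The nim-sum is 14 ≠ 0, so this is an N-position: the player to move can win; Alice has a winning move.

Alice wins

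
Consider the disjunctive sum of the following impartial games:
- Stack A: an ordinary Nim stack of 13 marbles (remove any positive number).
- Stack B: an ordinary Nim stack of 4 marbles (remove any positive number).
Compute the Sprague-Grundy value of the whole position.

Stack A is a plain Nim stack of size 13, so its Grundy value is 13.
Stack B is a plain Nim stack of size 4, so its Grundy value is 4.
The value of a disjunctive sum is the nim-sum of the parts.
Combined value = 13 XOR 4 = 9.

9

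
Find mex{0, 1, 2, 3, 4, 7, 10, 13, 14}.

The values 0, 1, 2, 3, 4 are all present; 5 is the first non-negative integer missing from the set.

5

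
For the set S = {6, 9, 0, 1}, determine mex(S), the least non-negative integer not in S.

2

The values 0, 1 are all present; 2 is the first non-negative integer missing from the set.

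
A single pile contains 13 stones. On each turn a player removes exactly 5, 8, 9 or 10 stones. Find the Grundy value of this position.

2

Build the Grundy sequence with g(k) = mex{g(k−s) : s ∈ {5, 8, 9, 10}, s ≤ k}:
k:     0  1  2  3  4  5  6  7  8  9 10 11 12 13
g(k):  0  0  0  0  0  1  1  1  1  1  2  2  2  2
So g(13) = 2.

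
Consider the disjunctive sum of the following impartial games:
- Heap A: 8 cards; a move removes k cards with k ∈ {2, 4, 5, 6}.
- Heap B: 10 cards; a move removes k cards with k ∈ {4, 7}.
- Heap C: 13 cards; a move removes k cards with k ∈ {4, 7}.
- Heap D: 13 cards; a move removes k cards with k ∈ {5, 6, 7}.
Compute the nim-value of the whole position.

2

Grundy values for heap A (subtraction set {2, 4, 5, 6}):
k:     0  1  2  3  4  5  6  7  8
g(k):  0  0  1  1  2  2  3  3  0
So g(8) = 0.
Build the Grundy sequence for heap B with g(k) = mex{g(k−s) : s ∈ {4, 7}, s ≤ k}:
g(0) = mex{} = 0
g(1) = mex{} = 0
g(2) = mex{} = 0
g(3) = mex{} = 0
g(4) = mex{0} = 1
g(5) = mex{0} = 1
g(6) = mex{0} = 1
g(7) = mex{0} = 1
g(8) = mex{0,1} = 2
g(9) = mex{0,1} = 2
g(10) = mex{0,1} = 2
So g(10) = 2.
For heap C, compute g(0), g(1), … with moves {4, 7}:
g(0) = mex{} = 0
g(1) = mex{} = 0
g(2) = mex{} = 0
g(3) = mex{} = 0
g(4) = mex{0} = 1
g(5) = mex{0} = 1
g(6) = mex{0} = 1
g(7) = mex{0} = 1
g(8) = mex{0,1} = 2
g(9) = mex{0,1} = 2
g(10) = mex{0,1} = 2
g(11) = mex{1} = 0
g(12) = mex{1,2} = 0
g(13) = mex{1,2} = 0
So g(13) = 0.
Build the Grundy sequence for heap D with g(k) = mex{g(k−s) : s ∈ {5, 6, 7}, s ≤ k}:
k:     0  1  2  3  4  5  6  7  8  9 10 11 12 13
g(k):  0  0  0  0  0  1  1  1  1  1  2  2  0  0
So g(13) = 0.
By the Sprague-Grundy theorem, the Grundy value of a sum of independent games is the XOR of the component values.
Combined value = 0 XOR 2 XOR 0 XOR 0 = 2.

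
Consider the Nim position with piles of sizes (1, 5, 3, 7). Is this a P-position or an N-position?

In binary:
  001  (1)
  101  (5)
  011  (3)
  111  (7)
  ---
  000  (0)
The nim-sum is 0, so this is a P-position: the player to move is in a losing position under optimal play.

P-position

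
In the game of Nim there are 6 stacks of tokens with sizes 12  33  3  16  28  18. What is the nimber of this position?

48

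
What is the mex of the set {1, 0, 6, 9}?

2

The values 0, 1 are all present; 2 is the first non-negative integer missing from the set.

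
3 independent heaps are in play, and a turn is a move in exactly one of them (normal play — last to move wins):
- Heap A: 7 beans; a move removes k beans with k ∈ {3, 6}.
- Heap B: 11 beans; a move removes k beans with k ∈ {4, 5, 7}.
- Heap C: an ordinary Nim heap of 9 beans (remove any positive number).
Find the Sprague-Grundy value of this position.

11

Grundy values for heap A (subtraction set {3, 6}):
g(0) = mex{} = 0
g(1) = mex{} = 0
g(2) = mex{} = 0
g(3) = mex{0} = 1
g(4) = mex{0} = 1
g(5) = mex{0} = 1
g(6) = mex{0,1} = 2
g(7) = mex{0,1} = 2
So g(7) = 2.
For heap B, compute g(0), g(1), … with moves {4, 5, 7}:
g(0) = mex{} = 0
g(1) = mex{} = 0
g(2) = mex{} = 0
g(3) = mex{} = 0
g(4) = mex{0} = 1
g(5) = mex{0} = 1
g(6) = mex{0} = 1
g(7) = mex{0} = 1
g(8) = mex{0,1} = 2
g(9) = mex{0,1} = 2
g(10) = mex{0,1} = 2
g(11) = mex{1} = 0
So g(11) = 0.
Heap C is a plain Nim heap of size 9, so its Grundy value is 9.
The value of a disjunctive sum is the nim-sum of the parts.
Combined value = 2 ⊕ 0 ⊕ 9 = 11.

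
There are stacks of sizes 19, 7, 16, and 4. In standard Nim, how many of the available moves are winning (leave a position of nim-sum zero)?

0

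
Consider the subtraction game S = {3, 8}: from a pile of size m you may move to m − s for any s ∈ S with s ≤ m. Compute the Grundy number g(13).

Grundy values for subtraction set {3, 8}:
g(0) = mex{} = 0
g(1) = mex{} = 0
g(2) = mex{} = 0
g(3) = mex{0} = 1
g(4) = mex{0} = 1
g(5) = mex{0} = 1
g(6) = mex{1} = 0
g(7) = mex{1} = 0
g(8) = mex{0,1} = 2
g(9) = mex{0} = 1
g(10) = mex{0} = 1
g(11) = mex{1,2} = 0
g(12) = mex{1} = 0
g(13) = mex{1} = 0
So g(13) = 0.

0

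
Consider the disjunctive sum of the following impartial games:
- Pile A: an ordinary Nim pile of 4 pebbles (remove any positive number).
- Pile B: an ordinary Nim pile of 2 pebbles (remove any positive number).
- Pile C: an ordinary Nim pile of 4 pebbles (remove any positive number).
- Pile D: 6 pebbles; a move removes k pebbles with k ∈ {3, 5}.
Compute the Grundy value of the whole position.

Pile A is a plain Nim pile of size 4, so its Grundy value is 4.
Pile B is a plain Nim pile of size 2, so its Grundy value is 2.
Pile C is a plain Nim pile of size 4, so its Grundy value is 4.
Build the Grundy sequence for pile D with g(k) = mex{g(k−s) : s ∈ {3, 5}, s ≤ k}:
k:     0  1  2  3  4  5  6
g(k):  0  0  0  1  1  1  2
So g(6) = 2.
The value of a disjunctive sum is the nim-sum of the parts.
Combined value = 4 ⊕ 2 ⊕ 4 ⊕ 2 = 0.

0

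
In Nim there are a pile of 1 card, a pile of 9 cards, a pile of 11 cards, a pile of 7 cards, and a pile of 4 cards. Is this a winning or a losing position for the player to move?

Losing position

Nim-sum: 1 XOR 9 XOR 11 XOR 7 XOR 4 = 0.
The nim-sum is 0, so this is a P-position: the player to move is in a losing position under optimal play.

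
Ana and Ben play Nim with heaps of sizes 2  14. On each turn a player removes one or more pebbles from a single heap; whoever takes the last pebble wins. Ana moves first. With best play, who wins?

Compute the nim-sum pairwise:
2 ⊕ 14 = 12
The nim-sum is 12 ≠ 0, so this is an N-position: the player to move can win; Ana has a winning move.

Ana wins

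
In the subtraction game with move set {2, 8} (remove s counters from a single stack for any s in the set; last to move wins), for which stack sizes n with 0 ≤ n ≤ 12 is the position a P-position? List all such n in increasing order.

0, 1, 4, 5, 10, 11

Build the Grundy sequence with g(k) = mex{g(k−s) : s ∈ {2, 8}, s ≤ k}:
g(0) = mex{} = 0
g(1) = mex{} = 0
g(2) = mex{0} = 1
g(3) = mex{0} = 1
g(4) = mex{1} = 0
g(5) = mex{1} = 0
g(6) = mex{0} = 1
g(7) = mex{0} = 1
g(8) = mex{0,1} = 2
g(9) = mex{0,1} = 2
g(10) = mex{1,2} = 0
g(11) = mex{1,2} = 0
g(12) = mex{0} = 1
The P-positions (g = 0) in 0..12 are 0, 1, 4, 5, 10, 11.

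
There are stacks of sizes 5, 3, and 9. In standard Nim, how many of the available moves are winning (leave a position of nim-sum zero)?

Nim-sum: 5 ^ 3 ^ 9 = 15.
The overall nim-sum is X = 15. A stack of size p has a winning move iff p XOR X < p (reduce it to p XOR X).
  5: 5 XOR 15 = 10 ≥ 5 — no move.
  3: 3 XOR 15 = 12 ≥ 3 — no move.
  9: 9 XOR 15 = 6 < 9 — winning move (to 6).
That gives 1 winning move.

1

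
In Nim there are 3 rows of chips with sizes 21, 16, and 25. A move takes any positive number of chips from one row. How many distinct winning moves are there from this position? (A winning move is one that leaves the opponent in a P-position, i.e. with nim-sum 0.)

3

Nim-sum: 21 ⊕ 16 ⊕ 25 = 28.
The overall nim-sum is X = 28. A row of size p has a winning move iff p XOR X < p (reduce it to p XOR X).
  21: 21 XOR 28 = 9 < 21 — winning move (to 9).
  16: 16 XOR 28 = 12 < 16 — winning move (to 12).
  25: 25 XOR 28 = 5 < 25 — winning move (to 5).
That gives 3 winning moves.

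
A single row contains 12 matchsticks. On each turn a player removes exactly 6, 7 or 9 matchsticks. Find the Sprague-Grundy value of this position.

Build the Grundy sequence with g(k) = mex{g(k−s) : s ∈ {6, 7, 9}, s ≤ k}:
g(0) = mex{} = 0
g(1) = mex{} = 0
g(2) = mex{} = 0
g(3) = mex{} = 0
g(4) = mex{} = 0
g(5) = mex{} = 0
g(6) = mex{0} = 1
g(7) = mex{0} = 1
g(8) = mex{0} = 1
g(9) = mex{0} = 1
g(10) = mex{0} = 1
g(11) = mex{0} = 1
g(12) = mex{0,1} = 2
So g(12) = 2.

2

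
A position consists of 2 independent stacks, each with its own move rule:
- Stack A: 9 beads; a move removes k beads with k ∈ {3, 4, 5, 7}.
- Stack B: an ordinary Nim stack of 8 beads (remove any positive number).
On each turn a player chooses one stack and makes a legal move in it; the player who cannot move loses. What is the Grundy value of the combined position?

11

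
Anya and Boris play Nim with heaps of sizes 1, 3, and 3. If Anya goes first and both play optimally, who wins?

Nim-sum: 1 XOR 3 XOR 3 = 1.
The nim-sum is 1 ≠ 0, so this is an N-position: the player to move can win; Anya has a winning move.

Anya wins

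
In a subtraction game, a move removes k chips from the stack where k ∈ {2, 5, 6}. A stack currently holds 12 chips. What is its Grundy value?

0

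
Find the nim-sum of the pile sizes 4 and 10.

14

Compute the nim-sum pairwise:
4 ⊕ 10 = 14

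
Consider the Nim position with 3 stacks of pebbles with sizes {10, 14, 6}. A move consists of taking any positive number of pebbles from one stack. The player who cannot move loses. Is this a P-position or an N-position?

In binary:
  1010  (10)
  1110  (14)
  0110  (6)
  ----
  0010  (2)
The nim-sum is 2 ≠ 0, so this is an N-position: the player to move can win.

N-position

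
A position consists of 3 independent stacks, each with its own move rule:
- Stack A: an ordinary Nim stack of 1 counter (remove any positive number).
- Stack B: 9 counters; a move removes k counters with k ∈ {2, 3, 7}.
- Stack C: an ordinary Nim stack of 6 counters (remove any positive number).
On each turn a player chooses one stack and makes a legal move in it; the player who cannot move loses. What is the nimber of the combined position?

5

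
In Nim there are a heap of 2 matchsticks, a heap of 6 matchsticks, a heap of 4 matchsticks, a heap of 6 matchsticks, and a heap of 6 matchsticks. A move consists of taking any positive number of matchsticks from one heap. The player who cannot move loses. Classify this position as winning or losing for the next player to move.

Losing position

Compute the nim-sum pairwise:
2 XOR 6 = 4
4 XOR 4 = 0
0 XOR 6 = 6
6 XOR 6 = 0
The nim-sum is 0, so this is a P-position: the player to move is in a losing position under optimal play.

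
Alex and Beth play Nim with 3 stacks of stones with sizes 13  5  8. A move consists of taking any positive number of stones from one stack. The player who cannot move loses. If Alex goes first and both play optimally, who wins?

Nim-sum: 13 ^ 5 ^ 8 = 0.
The nim-sum is 0, so this is a P-position: the player to move is in a losing position under optimal play; Alex is about to move from it and so loses — Beth wins.

Beth wins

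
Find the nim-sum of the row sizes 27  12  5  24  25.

Write each in binary and XOR column by column:
  11011  (27)
  01100  (12)
  00101  (5)
  11000  (24)
  11001  (25)
  -----
  10011  (19)

19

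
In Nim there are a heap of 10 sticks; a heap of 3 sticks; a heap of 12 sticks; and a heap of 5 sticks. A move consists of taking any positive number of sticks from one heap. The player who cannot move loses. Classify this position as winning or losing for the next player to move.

Losing position

Write each in binary and XOR column by column:
  1010  (10)
  0011  (3)
  1100  (12)
  0101  (5)
  ----
  0000  (0)
The nim-sum is 0, so this is a P-position: the player to move is in a losing position under optimal play.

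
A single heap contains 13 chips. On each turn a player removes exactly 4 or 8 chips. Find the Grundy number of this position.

Grundy values for subtraction set {4, 8}:
k:     0  1  2  3  4  5  6  7  8  9 10 11 12 13
g(k):  0  0  0  0  1  1  1  1  2  2  2  2  0  0
So g(13) = 0.

0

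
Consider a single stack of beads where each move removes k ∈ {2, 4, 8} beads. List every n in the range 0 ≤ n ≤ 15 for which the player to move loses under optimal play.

0, 1, 6, 7, 12, 13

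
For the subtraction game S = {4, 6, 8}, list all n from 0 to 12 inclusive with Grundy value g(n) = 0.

Compute g(0), g(1), … for moves {4, 6, 8}:
g(0) = mex{} = 0
g(1) = mex{} = 0
g(2) = mex{} = 0
g(3) = mex{} = 0
g(4) = mex{0} = 1
g(5) = mex{0} = 1
g(6) = mex{0} = 1
g(7) = mex{0} = 1
g(8) = mex{0,1} = 2
g(9) = mex{0,1} = 2
g(10) = mex{0,1} = 2
g(11) = mex{0,1} = 2
g(12) = mex{1,2} = 0
The P-positions (g = 0) in 0..12 are 0, 1, 2, 3, 12.

0, 1, 2, 3, 12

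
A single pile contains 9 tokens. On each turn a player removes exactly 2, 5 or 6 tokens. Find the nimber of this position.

Build the Grundy sequence with g(k) = mex{g(k−s) : s ∈ {2, 5, 6}, s ≤ k}:
k:     0  1  2  3  4  5  6  7  8  9
g(k):  0  0  1  1  0  2  1  3  0  2
So g(9) = 2.

2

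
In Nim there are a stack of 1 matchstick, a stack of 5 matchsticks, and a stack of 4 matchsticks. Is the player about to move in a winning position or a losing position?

Losing position

Compute the nim-sum pairwise:
1 XOR 5 = 4
4 XOR 4 = 0
The nim-sum is 0, so this is a P-position: the player to move is in a losing position under optimal play.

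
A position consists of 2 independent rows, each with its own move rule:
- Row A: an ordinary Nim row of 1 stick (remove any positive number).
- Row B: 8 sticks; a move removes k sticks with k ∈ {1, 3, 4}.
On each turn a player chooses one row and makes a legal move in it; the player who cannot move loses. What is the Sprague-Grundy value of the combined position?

Row A is a plain Nim row of size 1, so its Grundy value is 1.
Grundy values for row B (subtraction set {1, 3, 4}):
k:     0  1  2  3  4  5  6  7  8
g(k):  0  1  0  1  2  3  2  0  1
So g(8) = 1.
By the Sprague-Grundy theorem, the Grundy value of a sum of independent games is the XOR of the component values.
Combined value = 1 XOR 1 = 0.

0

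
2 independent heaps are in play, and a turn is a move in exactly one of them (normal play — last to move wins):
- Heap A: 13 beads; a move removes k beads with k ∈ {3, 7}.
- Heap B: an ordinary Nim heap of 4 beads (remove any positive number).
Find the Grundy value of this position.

5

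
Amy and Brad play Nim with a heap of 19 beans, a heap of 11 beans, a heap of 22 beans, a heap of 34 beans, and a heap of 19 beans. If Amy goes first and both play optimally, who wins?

Amy wins

Nim-sum: 19 ⊕ 11 ⊕ 22 ⊕ 34 ⊕ 19 = 63.
The nim-sum is 63 ≠ 0, so this is an N-position: the player to move can win; Amy has a winning move.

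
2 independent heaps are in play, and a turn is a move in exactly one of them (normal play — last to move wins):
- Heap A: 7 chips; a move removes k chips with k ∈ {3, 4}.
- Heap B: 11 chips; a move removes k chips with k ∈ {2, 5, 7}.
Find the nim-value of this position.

Grundy values for heap A (subtraction set {3, 4}):
g(0) = mex{} = 0
g(1) = mex{} = 0
g(2) = mex{} = 0
g(3) = mex{0} = 1
g(4) = mex{0} = 1
g(5) = mex{0} = 1
g(6) = mex{0,1} = 2
g(7) = mex{1} = 0
So g(7) = 0.
For heap B, compute g(0), g(1), … with moves {2, 5, 7}:
g(0) = mex{} = 0
g(1) = mex{} = 0
g(2) = mex{0} = 1
g(3) = mex{0} = 1
g(4) = mex{1} = 0
g(5) = mex{0,1} = 2
g(6) = mex{0} = 1
g(7) = mex{0,1,2} = 3
g(8) = mex{0,1} = 2
g(9) = mex{0,1,3} = 2
g(10) = mex{1,2} = 0
g(11) = mex{0,1,2} = 3
So g(11) = 3.
By the Sprague-Grundy theorem, the Grundy value of a sum of independent games is the XOR of the component values.
Combined value = 0 XOR 3 = 3.

3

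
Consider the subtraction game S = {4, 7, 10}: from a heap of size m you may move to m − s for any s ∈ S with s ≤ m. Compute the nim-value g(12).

3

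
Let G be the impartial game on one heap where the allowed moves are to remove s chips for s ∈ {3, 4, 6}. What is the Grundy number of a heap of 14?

1

Compute g(0), g(1), … for moves {3, 4, 6}:
k:     0  1  2  3  4  5  6  7  8  9 10 11 12 13 14
g(k):  0  0  0  1  1  1  2  2  2  0  0  0  1  1  1
So g(14) = 1.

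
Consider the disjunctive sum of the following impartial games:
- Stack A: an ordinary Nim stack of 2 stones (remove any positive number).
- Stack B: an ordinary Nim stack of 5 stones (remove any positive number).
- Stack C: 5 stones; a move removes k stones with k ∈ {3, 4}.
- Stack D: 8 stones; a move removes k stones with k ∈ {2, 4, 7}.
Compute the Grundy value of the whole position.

Stack A is a plain Nim stack of size 2, so its Grundy value is 2.
Stack B is a plain Nim stack of size 5, so its Grundy value is 5.
Build the Grundy sequence for stack C with g(k) = mex{g(k−s) : s ∈ {3, 4}, s ≤ k}:
k:     0  1  2  3  4  5
g(k):  0  0  0  1  1  1
So g(5) = 1.
For stack D, compute g(0), g(1), … with moves {2, 4, 7}:
k:     0  1  2  3  4  5  6  7  8
g(k):  0  0  1  1  2  2  0  3  1
So g(8) = 1.
By the Sprague-Grundy theorem, the Grundy value of a sum of independent games is the XOR of the component values.
Combined value = 2 XOR 5 XOR 1 XOR 1 = 7.

7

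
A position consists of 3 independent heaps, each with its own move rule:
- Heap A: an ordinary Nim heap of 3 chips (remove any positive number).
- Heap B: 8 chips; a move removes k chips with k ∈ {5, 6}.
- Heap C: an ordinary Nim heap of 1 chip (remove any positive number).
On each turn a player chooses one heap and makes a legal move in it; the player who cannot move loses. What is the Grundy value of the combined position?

Heap A is a plain Nim heap of size 3, so its Grundy value is 3.
Build the Grundy sequence for heap B with g(k) = mex{g(k−s) : s ∈ {5, 6}, s ≤ k}:
k:     0  1  2  3  4  5  6  7  8
g(k):  0  0  0  0  0  1  1  1  1
So g(8) = 1.
Heap C is a plain Nim heap of size 1, so its Grundy value is 1.
The value of a disjunctive sum is the nim-sum of the parts.
Combined value = 3 ⊕ 1 ⊕ 1 = 3.

3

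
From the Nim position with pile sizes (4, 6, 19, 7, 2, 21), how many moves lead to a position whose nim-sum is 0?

3

Bitwise XOR of the heap sizes:
  00100  (4)
  00110  (6)
  10011  (19)
  00111  (7)
  00010  (2)
  10101  (21)
  -----
  00001  (1)
The overall nim-sum is X = 1. A pile of size p has a winning move iff p XOR X < p (reduce it to p XOR X).
  4: 4 XOR 1 = 5 ≥ 4 — no move.
  6: 6 XOR 1 = 7 ≥ 6 — no move.
  19: 19 XOR 1 = 18 < 19 — winning move (to 18).
  7: 7 XOR 1 = 6 < 7 — winning move (to 6).
  2: 2 XOR 1 = 3 ≥ 2 — no move.
  21: 21 XOR 1 = 20 < 21 — winning move (to 20).
That gives 3 winning moves.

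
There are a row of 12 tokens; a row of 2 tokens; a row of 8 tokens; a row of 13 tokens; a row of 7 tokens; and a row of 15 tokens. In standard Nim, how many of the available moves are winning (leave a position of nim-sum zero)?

3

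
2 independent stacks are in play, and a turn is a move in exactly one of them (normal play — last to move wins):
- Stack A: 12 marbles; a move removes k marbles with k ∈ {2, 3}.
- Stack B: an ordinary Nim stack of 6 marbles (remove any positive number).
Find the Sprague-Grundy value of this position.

7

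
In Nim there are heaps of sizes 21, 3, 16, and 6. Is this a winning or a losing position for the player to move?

Losing position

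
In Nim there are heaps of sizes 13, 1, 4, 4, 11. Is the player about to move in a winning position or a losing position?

Winning position

Nim-sum: 13 XOR 1 XOR 4 XOR 4 XOR 11 = 7.
The nim-sum is 7 ≠ 0, so this is an N-position: the player to move can win.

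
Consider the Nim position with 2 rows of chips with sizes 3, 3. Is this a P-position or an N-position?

P-position

Compute the nim-sum pairwise:
3 ⊕ 3 = 0
The nim-sum is 0, so this is a P-position: the player to move is in a losing position under optimal play.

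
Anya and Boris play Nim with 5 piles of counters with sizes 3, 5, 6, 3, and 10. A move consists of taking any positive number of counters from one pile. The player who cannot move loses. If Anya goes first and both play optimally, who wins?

Anya wins

Nim-sum: 3 XOR 5 XOR 6 XOR 3 XOR 10 = 9.
The nim-sum is 9 ≠ 0, so this is an N-position: the player to move can win; Anya has a winning move.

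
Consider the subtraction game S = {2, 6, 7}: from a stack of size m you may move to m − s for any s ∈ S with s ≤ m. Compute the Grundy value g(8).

Grundy values for subtraction set {2, 6, 7}:
g(0) = mex{} = 0
g(1) = mex{} = 0
g(2) = mex{0} = 1
g(3) = mex{0} = 1
g(4) = mex{1} = 0
g(5) = mex{1} = 0
g(6) = mex{0} = 1
g(7) = mex{0} = 1
g(8) = mex{0,1} = 2
So g(8) = 2.

2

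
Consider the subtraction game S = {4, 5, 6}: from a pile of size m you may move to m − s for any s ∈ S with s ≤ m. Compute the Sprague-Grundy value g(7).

1

Build the Grundy sequence with g(k) = mex{g(k−s) : s ∈ {4, 5, 6}, s ≤ k}:
k:     0  1  2  3  4  5  6  7
g(k):  0  0  0  0  1  1  1  1
So g(7) = 1.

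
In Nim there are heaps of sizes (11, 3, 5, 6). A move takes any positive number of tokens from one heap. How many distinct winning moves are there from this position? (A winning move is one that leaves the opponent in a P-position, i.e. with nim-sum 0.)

Write each in binary and XOR column by column:
  1011  (11)
  0011  (3)
  0101  (5)
  0110  (6)
  ----
  1011  (11)
The overall nim-sum is X = 11. A heap of size p has a winning move iff p XOR X < p (reduce it to p XOR X).
  11: 11 XOR 11 = 0 < 11 — winning move (to 0).
  3: 3 XOR 11 = 8 ≥ 3 — no move.
  5: 5 XOR 11 = 14 ≥ 5 — no move.
  6: 6 XOR 11 = 13 ≥ 6 — no move.
That gives 1 winning move.

1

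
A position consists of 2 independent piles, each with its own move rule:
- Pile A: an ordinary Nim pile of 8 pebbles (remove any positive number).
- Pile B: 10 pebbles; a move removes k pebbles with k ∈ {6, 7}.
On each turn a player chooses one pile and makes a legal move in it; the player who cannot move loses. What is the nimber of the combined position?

Pile A is a plain Nim pile of size 8, so its Grundy value is 8.
Build the Grundy sequence for pile B with g(k) = mex{g(k−s) : s ∈ {6, 7}, s ≤ k}:
g(0) = mex{} = 0
g(1) = mex{} = 0
g(2) = mex{} = 0
g(3) = mex{} = 0
g(4) = mex{} = 0
g(5) = mex{} = 0
g(6) = mex{0} = 1
g(7) = mex{0} = 1
g(8) = mex{0} = 1
g(9) = mex{0} = 1
g(10) = mex{0} = 1
So g(10) = 1.
By the Sprague-Grundy theorem, the Grundy value of a sum of independent games is the XOR of the component values.
Combined value = 8 XOR 1 = 9.

9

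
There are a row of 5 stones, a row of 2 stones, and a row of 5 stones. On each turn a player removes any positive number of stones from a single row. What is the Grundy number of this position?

Write each in binary and XOR column by column:
  101  (5)
  010  (2)
  101  (5)
  ---
  010  (2)

2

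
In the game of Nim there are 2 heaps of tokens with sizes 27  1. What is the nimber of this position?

Nim-sum: 27 ^ 1 = 26.

26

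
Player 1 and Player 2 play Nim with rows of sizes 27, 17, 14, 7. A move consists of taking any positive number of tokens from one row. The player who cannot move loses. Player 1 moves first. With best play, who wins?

Player 1 wins

Nim-sum: 27 ⊕ 17 ⊕ 14 ⊕ 7 = 3.
The nim-sum is 3 ≠ 0, so this is an N-position: the player to move can win; Player 1 has a winning move.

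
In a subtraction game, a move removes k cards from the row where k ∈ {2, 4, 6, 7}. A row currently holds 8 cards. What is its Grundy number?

4

Grundy values for subtraction set {2, 4, 6, 7}:
k:     0  1  2  3  4  5  6  7  8
g(k):  0  0  1  1  2  2  3  3  4
So g(8) = 4.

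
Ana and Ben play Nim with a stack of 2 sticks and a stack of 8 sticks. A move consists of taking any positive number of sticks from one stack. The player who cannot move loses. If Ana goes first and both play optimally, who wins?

Ana wins

Bitwise XOR of the heap sizes:
  0010  (2)
  1000  (8)
  ----
  1010  (10)
The nim-sum is 10 ≠ 0, so this is an N-position: the player to move can win; Ana has a winning move.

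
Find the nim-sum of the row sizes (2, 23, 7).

18

Nim-sum: 2 XOR 23 XOR 7 = 18.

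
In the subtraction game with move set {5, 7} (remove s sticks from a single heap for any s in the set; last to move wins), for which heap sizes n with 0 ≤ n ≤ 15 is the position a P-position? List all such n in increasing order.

0, 1, 2, 3, 4, 12, 13, 14, 15

Build the Grundy sequence with g(k) = mex{g(k−s) : s ∈ {5, 7}, s ≤ k}:
k:     0  1  2  3  4  5  6  7  8  9 10 11 12 13 14 15
g(k):  0  0  0  0  0  1  1  1  1  1  2  2  0  0  0  0
The P-positions (g = 0) in 0..15 are 0, 1, 2, 3, 4, 12, 13, 14, 15.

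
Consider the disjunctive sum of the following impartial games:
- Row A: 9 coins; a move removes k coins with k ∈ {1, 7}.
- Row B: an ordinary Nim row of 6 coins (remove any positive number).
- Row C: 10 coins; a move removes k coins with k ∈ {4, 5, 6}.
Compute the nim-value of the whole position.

7

Build the Grundy sequence for row A with g(k) = mex{g(k−s) : s ∈ {1, 7}, s ≤ k}:
g(0) = mex{} = 0
g(1) = mex{0} = 1
g(2) = mex{1} = 0
g(3) = mex{0} = 1
g(4) = mex{1} = 0
g(5) = mex{0} = 1
g(6) = mex{1} = 0
g(7) = mex{0} = 1
g(8) = mex{1} = 0
g(9) = mex{0} = 1
So g(9) = 1.
Row B is a plain Nim row of size 6, so its Grundy value is 6.
Build the Grundy sequence for row C with g(k) = mex{g(k−s) : s ∈ {4, 5, 6}, s ≤ k}:
k:     0  1  2  3  4  5  6  7  8  9 10
g(k):  0  0  0  0  1  1  1  1  2  2  0
So g(10) = 0.
The value of a disjunctive sum is the nim-sum of the parts.
Combined value = 1 ⊕ 6 ⊕ 0 = 7.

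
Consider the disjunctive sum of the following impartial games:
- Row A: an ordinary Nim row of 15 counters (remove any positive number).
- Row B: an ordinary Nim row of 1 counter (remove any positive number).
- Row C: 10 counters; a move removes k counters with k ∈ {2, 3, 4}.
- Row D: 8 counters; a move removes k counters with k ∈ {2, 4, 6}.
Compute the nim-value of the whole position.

12

Row A is a plain Nim row of size 15, so its Grundy value is 15.
Row B is a plain Nim row of size 1, so its Grundy value is 1.
For row C, compute g(0), g(1), … with moves {2, 3, 4}:
g(0) = mex{} = 0
g(1) = mex{} = 0
g(2) = mex{0} = 1
g(3) = mex{0} = 1
g(4) = mex{0,1} = 2
g(5) = mex{0,1} = 2
g(6) = mex{1,2} = 0
g(7) = mex{1,2} = 0
g(8) = mex{0,2} = 1
g(9) = mex{0,2} = 1
g(10) = mex{0,1} = 2
So g(10) = 2.
For row D, compute g(0), g(1), … with moves {2, 4, 6}:
k:     0  1  2  3  4  5  6  7  8
g(k):  0  0  1  1  2  2  3  3  0
So g(8) = 0.
The value of a disjunctive sum is the nim-sum of the parts.
Combined value = 15 XOR 1 XOR 2 XOR 0 = 12.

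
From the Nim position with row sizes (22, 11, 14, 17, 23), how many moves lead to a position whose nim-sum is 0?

3

Nim-sum: 22 ⊕ 11 ⊕ 14 ⊕ 17 ⊕ 23 = 21.
The overall nim-sum is X = 21. A row of size p has a winning move iff p XOR X < p (reduce it to p XOR X).
  22: 22 XOR 21 = 3 < 22 — winning move (to 3).
  11: 11 XOR 21 = 30 ≥ 11 — no move.
  14: 14 XOR 21 = 27 ≥ 14 — no move.
  17: 17 XOR 21 = 4 < 17 — winning move (to 4).
  23: 23 XOR 21 = 2 < 23 — winning move (to 2).
That gives 3 winning moves.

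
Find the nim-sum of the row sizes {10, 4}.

Compute the nim-sum pairwise:
10 ^ 4 = 14

14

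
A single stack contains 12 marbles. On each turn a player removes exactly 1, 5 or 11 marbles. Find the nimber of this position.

0

Grundy values for subtraction set {1, 5, 11}:
g(0) = mex{} = 0
g(1) = mex{0} = 1
g(2) = mex{1} = 0
g(3) = mex{0} = 1
g(4) = mex{1} = 0
g(5) = mex{0} = 1
g(6) = mex{1} = 0
g(7) = mex{0} = 1
g(8) = mex{1} = 0
g(9) = mex{0} = 1
g(10) = mex{1} = 0
g(11) = mex{0} = 1
g(12) = mex{1} = 0
So g(12) = 0.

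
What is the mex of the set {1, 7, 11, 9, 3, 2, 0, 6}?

4

The values 0, 1, 2, 3 are all present; 4 is the first non-negative integer missing from the set.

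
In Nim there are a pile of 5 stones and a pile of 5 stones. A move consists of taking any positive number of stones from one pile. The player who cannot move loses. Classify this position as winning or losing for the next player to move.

Nim-sum: 5 ⊕ 5 = 0.
The nim-sum is 0, so this is a P-position: the player to move is in a losing position under optimal play.

Losing position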